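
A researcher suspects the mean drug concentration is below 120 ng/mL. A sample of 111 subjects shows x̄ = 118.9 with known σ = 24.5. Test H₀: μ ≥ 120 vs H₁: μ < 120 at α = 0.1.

z = -0.473. Critical value: -1.28. Fail to reject H₀.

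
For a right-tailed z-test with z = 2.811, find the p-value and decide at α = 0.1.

p = P(Z > 2.811) = 1 - Φ(2.811) ≈ 0.0025. Since p < 0.1, reject H₀ (significant) at α = 0.1.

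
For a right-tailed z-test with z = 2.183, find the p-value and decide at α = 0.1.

p = P(Z > 2.183) = 1 - Φ(2.183) ≈ 0.0145. Since p < 0.1, reject H₀ (significant) at α = 0.1.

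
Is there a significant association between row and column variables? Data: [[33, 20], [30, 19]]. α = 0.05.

χ² = 0.012. df = 1, critical = 3.841. Fail to reject H₀. No evidence of dependence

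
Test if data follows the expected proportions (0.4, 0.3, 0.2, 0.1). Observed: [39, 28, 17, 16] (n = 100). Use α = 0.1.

Expected: [40.0, 30.0, 20.0, 10.0]. χ² = 4.208. df = 3, critical = 6.251. Fail to reject H₀.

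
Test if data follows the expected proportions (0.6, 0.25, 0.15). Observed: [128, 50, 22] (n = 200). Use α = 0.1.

Expected: [120.0, 50.0, 30.0]. χ² = 2.667. df = 2, critical = 4.605. Fail to reject H₀.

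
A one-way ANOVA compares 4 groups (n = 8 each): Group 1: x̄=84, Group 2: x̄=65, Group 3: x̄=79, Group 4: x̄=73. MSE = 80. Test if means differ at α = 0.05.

Grand mean = 75.25. SS_between = 1606.0, MS_between = 535.33. F = 6.692, F_crit ≈ 2.947. Reject H₀.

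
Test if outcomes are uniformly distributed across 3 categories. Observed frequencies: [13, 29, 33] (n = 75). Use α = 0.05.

Expected = 25 each. χ² = Σ(O-E)²/E = 8.96. df = 2, critical value = 5.991. Reject H₀.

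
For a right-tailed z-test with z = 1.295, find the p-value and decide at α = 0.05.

p = P(Z > 1.295) = 1 - Φ(1.295) ≈ 0.0977. Since p ≥ 0.05, fail to reject H₀ (not significant) at α = 0.05.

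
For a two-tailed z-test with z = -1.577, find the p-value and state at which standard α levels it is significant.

p = 2·P(Z > |-1.577|) = 2·(1 - Φ(1.577)) ≈ 0.1148. Not significant at any standard level.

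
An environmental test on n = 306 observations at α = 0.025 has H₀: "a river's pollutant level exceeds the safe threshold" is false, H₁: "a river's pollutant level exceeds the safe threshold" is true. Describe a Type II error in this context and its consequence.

Type II error: failing to reject H₀ when it is false — concluding that a river's pollutant level exceeds the safe threshold is not supported when in fact it is. Consequence: allowing unsafe pollution to continue.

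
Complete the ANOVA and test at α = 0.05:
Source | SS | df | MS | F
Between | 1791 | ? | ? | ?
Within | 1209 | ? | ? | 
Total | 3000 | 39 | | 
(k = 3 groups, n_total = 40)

df_between = 2, df_within = 37. MS_between = 895.5, MS_within = 32.68. F = 27.406, F_crit ≈ 3.252. Reject H₀.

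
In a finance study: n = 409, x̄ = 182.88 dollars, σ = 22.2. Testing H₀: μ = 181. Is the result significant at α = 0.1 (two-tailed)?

z = (182.88 - 181)/(22.2/√409) = 1.713. Since |z| > 1.645, significant at α = 0.1.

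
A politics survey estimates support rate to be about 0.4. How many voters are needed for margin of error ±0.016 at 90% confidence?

n = z²p(1-p)/E² = 1.645²×0.4×0.6/0.016² = 2536.9 → n = 2537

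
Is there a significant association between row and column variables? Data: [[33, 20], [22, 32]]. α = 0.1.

χ² = 4.96. df = 1, critical = 2.706. Reject H₀. Variables are dependent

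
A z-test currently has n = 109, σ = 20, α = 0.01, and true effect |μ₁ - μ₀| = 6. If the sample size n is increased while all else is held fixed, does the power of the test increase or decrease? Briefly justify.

Power increases: a larger n shrinks the standard error σ/√n, moving the sampling distribution under H₁ further from the critical value.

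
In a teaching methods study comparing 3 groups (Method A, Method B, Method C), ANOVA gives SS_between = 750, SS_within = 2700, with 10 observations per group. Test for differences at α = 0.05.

df_between = 2, df_within = 27. F = MS_between/MS_within = 375.0/100.0 = 3.75. F_crit ≈ 3.354. Reject H₀. At least one mean differs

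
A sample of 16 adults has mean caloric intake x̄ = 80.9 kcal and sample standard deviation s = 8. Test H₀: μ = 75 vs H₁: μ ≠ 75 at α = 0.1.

t = (x̄ - μ₀)/(s/√n) = (80.9 - 75)/(8/√16) = 2.95. df = 15, critical t = ±1.753. Reject H₀.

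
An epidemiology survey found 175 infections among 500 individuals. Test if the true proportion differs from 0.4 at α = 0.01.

p̂ = 0.35, p₀ = 0.4. z = (p̂ - p₀)/√(p₀(1-p₀)/n) = -2.282. Critical: ±2.576. Fail to reject H₀.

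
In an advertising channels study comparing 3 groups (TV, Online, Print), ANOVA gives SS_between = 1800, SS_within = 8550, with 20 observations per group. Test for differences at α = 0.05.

df_between = 2, df_within = 57. F = MS_between/MS_within = 900.0/150.0 = 6.0. F_crit ≈ 3.159. Reject H₀. At least one mean differs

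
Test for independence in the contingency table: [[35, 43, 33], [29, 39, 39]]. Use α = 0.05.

χ² = 1.185. df = 2, critical = 5.991. Fail to reject H₀. No evidence of dependence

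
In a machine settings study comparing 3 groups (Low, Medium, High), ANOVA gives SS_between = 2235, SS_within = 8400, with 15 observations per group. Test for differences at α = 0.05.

df_between = 2, df_within = 42. F = MS_between/MS_within = 1117.5/200.0 = 5.588. F_crit ≈ 3.22. Reject H₀. At least one mean differs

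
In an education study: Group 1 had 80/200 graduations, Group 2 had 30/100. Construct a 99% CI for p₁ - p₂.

p̂₁ = 0.4, p̂₂ = 0.3. Difference = 0.1. CI = (-0.048, 0.248)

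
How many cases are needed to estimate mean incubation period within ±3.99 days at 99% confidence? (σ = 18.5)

n = (z*σ/E)² = (2.576×18.5/3.99)² = 142.7 → n = 143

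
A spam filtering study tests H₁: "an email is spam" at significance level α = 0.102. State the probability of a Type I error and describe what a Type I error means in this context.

P(Type I error) = α = 0.102. A Type I error is rejecting H₀ when H₀ is actually true (false positive) — here, concluding that an email is spam when in fact this is not the case. Consequence: a legitimate email is sent to the spam folder and the user misses it.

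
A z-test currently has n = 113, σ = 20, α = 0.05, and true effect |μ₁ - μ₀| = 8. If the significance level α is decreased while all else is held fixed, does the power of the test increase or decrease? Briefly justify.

Power decreases: a smaller α raises the critical value, so less of the H₁ sampling distribution falls in the rejection region.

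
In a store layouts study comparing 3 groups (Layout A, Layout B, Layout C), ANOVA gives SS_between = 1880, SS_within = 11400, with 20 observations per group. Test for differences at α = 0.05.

df_between = 2, df_within = 57. F = MS_between/MS_within = 940.0/200.0 = 4.7. F_crit ≈ 3.159. Reject H₀. At least one mean differs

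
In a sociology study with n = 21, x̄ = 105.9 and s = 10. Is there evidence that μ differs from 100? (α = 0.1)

t = (x̄ - μ₀)/(s/√n) = (105.9 - 100)/(10/√21) = 2.704. df = 20, critical t = ±1.725. Reject H₀.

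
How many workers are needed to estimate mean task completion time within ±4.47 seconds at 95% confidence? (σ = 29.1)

n = (z*σ/E)² = (1.96×29.1/4.47)² = 162.8 → n = 163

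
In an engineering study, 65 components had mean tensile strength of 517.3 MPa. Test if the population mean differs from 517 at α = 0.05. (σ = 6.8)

z = (x̄ - μ₀)/(σ/√n) = (517.3 - 517)/(6.8/√65) = 0.356. Critical value: ±1.96. Since |0.356| ≤ 1.96, Fail to reject H₀.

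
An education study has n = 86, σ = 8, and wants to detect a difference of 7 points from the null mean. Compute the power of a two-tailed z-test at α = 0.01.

SE = σ/√n = 8/√86 = 0.863. Non-centrality λ = d/SE = 7/0.863 = 8.114. Power ≈ Φ(λ - z_{α/2}) = Φ(8.114 - 2.576) = Φ(5.538) = 1.0.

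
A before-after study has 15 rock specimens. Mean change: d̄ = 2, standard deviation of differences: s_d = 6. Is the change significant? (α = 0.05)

t = d̄/(s_d/√n) = 2/(6/√15) = 1.291. df = 14, critical t = ±2.145. Fail to reject H₀.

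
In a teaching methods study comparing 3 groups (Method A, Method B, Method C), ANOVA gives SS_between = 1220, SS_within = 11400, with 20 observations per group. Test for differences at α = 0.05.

df_between = 2, df_within = 57. F = MS_between/MS_within = 610.0/200.0 = 3.05. F_crit ≈ 3.159. Fail to reject H₀.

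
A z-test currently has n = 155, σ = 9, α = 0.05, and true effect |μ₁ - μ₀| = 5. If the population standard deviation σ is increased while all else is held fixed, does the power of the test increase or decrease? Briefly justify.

Power decreases: a larger σ inflates the standard error σ/√n, pulling the sampling distribution under H₁ back toward the critical value.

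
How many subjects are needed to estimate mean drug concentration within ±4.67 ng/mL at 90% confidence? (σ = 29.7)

n = (z*σ/E)² = (1.645×29.7/4.67)² = 109.4 → n = 110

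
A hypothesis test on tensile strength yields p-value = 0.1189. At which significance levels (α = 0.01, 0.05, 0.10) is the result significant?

p = 0.1189. Not significant at any of the given levels.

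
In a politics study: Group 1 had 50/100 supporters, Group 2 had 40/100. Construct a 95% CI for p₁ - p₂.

p̂₁ = 0.5, p̂₂ = 0.4. Difference = 0.1. CI = (-0.037, 0.237)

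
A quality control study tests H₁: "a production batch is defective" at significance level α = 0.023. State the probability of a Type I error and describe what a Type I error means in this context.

P(Type I error) = α = 0.023. A Type I error is rejecting H₀ when H₀ is actually true (false positive) — here, concluding that a production batch is defective when in fact this is not the case. Consequence: scrapping a good batch — wasted material and cost for no reason.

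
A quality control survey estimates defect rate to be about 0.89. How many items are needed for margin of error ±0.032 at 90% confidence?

n = z²p(1-p)/E² = 1.645²×0.89×0.11/0.032² = 258.7 → n = 259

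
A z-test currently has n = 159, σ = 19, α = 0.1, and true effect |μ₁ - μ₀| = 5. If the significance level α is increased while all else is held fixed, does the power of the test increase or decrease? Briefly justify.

Power increases: a larger α lowers the critical value, so more of the H₁ sampling distribution falls in the rejection region.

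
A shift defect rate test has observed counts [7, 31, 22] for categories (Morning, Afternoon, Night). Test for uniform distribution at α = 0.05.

Expected = 20 each. χ² = Σ(O-E)²/E = 14.7. df = 2, critical value = 5.991. Reject H₀.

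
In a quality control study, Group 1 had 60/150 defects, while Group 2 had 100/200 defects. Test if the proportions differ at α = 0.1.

p̂₁ = 0.4, p̂₂ = 0.5, pooled p̂ = 0.457. z = -1.858. Critical: ±1.645. Reject H₀.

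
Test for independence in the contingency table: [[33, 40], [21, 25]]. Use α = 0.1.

χ² = 0.002. df = 1, critical = 2.706. Fail to reject H₀. No evidence of dependence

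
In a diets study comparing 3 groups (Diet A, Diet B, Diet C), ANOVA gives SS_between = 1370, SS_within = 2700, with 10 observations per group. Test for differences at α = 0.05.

df_between = 2, df_within = 27. F = MS_between/MS_within = 685.0/100.0 = 6.85. F_crit ≈ 3.354. Reject H₀. At least one mean differs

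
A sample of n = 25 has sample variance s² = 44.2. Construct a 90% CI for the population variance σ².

df = 24. χ²_{0.05} = 36.415, χ²_{0.95} = 13.848. CI for σ² = ((n-1)s²/χ²_{α/2}, (n-1)s²/χ²_{1-α/2}) = (24·44.2/36.415, 24·44.2/13.848) = (29.13, 76.6)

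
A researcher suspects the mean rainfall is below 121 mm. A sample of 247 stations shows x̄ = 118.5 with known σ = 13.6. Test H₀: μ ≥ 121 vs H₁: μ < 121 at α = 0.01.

z = -2.889. Critical value: -2.33. Reject H₀.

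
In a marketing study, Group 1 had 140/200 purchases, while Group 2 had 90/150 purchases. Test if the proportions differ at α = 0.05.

p̂₁ = 0.7, p̂₂ = 0.6, pooled p̂ = 0.657. z = 1.95. Critical: ±1.96. Fail to reject H₀.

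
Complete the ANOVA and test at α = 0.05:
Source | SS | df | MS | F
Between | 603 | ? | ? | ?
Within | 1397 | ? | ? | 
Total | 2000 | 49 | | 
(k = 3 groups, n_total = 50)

df_between = 2, df_within = 47. MS_between = 301.5, MS_within = 29.72. F = 10.144, F_crit ≈ 3.195. Reject H₀.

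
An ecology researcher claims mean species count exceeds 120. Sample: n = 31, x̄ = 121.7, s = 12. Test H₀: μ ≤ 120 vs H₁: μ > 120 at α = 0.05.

t = (121.7 - 120)/(12/√31) = 0.789, df = 30. Critical t = 1.697. Fail to reject H₀.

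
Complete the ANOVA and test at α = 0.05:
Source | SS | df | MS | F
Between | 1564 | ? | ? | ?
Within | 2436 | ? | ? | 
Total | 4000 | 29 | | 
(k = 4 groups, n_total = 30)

df_between = 3, df_within = 26. MS_between = 521.33, MS_within = 93.69. F = 5.564, F_crit ≈ 2.975. Reject H₀.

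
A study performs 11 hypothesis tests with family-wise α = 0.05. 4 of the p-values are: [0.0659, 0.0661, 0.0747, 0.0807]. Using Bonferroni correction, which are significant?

Bonferroni α = 0.05/11 = 0.00455. None of the given p-values are significant.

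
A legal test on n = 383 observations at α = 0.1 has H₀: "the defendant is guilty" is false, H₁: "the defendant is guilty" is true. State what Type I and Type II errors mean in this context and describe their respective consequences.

Type I (false positive): concluding that the defendant is guilty when it is not — convicting an innocent person. Type II (false negative): failing to conclude that the defendant is guilty when it is — acquitting a guilty person. Which is costlier depends on domain priorities and is a judgement call rather than a statistical fact.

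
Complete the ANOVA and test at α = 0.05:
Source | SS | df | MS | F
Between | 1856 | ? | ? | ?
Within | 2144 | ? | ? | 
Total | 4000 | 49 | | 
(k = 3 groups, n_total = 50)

df_between = 2, df_within = 47. MS_between = 928.0, MS_within = 45.62. F = 20.343, F_crit ≈ 3.195. Reject H₀.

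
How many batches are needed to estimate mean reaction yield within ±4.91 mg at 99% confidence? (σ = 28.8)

n = (z*σ/E)² = (2.576×28.8/4.91)² = 228.3 → n = 229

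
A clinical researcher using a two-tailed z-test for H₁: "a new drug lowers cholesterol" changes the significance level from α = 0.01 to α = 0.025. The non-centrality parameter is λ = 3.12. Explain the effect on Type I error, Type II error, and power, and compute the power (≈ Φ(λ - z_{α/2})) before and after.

Increasing α from 0.01 to 0.025:
• Type I error rate increases (α is the Type I rate by definition).
• Critical value moves from z_{α/2} = 2.576 to 2.241, so power = Φ(λ - z_{α/2}) goes from Φ(3.12 - 2.576) = 0.707 to Φ(3.12 - 2.241) = 0.81.
• Type II error rate β = 1 - power therefore decreases (0.293 → 0.19).
Appropriate when false negatives are costly — here, shelving an effective drug — patients miss out on a treatment that would have helped.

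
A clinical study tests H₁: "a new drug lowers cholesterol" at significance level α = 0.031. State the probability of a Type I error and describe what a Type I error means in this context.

P(Type I error) = α = 0.031. A Type I error is rejecting H₀ when H₀ is actually true (false positive) — here, concluding that a new drug lowers cholesterol when in fact this is not the case. Consequence: approving an ineffective drug — patients take a useless medication and may skip effective alternatives.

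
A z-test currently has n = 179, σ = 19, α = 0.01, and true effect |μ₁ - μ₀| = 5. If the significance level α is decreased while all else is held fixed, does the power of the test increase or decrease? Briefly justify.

Power decreases: a smaller α raises the critical value, so less of the H₁ sampling distribution falls in the rejection region.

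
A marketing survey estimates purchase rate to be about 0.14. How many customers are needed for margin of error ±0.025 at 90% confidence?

n = z²p(1-p)/E² = 1.645²×0.14×0.86/0.025² = 521.3 → n = 522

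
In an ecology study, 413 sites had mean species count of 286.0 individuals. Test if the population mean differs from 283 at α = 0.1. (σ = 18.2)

z = (x̄ - μ₀)/(σ/√n) = (286.0 - 283)/(18.2/√413) = 3.35. Critical value: ±1.645. Since |3.35| > 1.645, Reject H₀.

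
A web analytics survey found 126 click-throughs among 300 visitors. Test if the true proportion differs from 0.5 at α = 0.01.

p̂ = 0.42, p₀ = 0.5. z = (p̂ - p₀)/√(p₀(1-p₀)/n) = -2.771. Critical: ±2.576. Reject H₀.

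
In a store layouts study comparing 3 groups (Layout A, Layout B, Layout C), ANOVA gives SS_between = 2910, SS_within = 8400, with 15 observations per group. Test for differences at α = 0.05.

df_between = 2, df_within = 42. F = MS_between/MS_within = 1455.0/200.0 = 7.275. F_crit ≈ 3.22. Reject H₀. At least one mean differs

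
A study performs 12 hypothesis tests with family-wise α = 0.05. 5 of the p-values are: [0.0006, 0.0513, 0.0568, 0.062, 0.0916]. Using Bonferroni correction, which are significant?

Bonferroni α = 0.05/12 = 0.00417. Significant p-values: [0.0006]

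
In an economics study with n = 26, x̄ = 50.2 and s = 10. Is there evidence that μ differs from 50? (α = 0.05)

t = (x̄ - μ₀)/(s/√n) = (50.2 - 50)/(10/√26) = 0.102. df = 25, critical t = ±2.06. Fail to reject H₀.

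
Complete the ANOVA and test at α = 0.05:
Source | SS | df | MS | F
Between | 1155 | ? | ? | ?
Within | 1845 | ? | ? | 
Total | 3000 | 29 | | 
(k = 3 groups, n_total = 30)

df_between = 2, df_within = 27. MS_between = 577.5, MS_within = 68.33. F = 8.451, F_crit ≈ 3.354. Reject H₀.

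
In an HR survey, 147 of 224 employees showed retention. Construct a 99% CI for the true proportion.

p̂ = 0.656. CI = p̂ ± z*√(p̂(1-p̂)/n) = (0.575, 0.738)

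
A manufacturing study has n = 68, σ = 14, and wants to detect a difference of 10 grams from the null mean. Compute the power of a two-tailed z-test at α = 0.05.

SE = σ/√n = 14/√68 = 1.698. Non-centrality λ = d/SE = 10/1.698 = 5.89. Power ≈ Φ(λ - z_{α/2}) = Φ(5.89 - 1.96) = Φ(3.93) = 1.0.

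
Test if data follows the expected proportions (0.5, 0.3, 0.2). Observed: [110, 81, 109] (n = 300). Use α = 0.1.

Expected: [150.0, 90.0, 60.0]. χ² = 51.583. df = 2, critical = 4.605. Reject H₀.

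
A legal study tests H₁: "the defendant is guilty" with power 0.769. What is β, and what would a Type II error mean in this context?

β = 1 - power = 1 - 0.769 = 0.231. A Type II error is failing to reject H₀ when H₀ is false (false negative) — here, failing to conclude that the defendant is guilty when in fact it is true. Consequence: acquitting a guilty person.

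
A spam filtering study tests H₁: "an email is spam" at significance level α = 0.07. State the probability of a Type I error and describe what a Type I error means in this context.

P(Type I error) = α = 0.07. A Type I error is rejecting H₀ when H₀ is actually true (false positive) — here, concluding that an email is spam when in fact this is not the case. Consequence: a legitimate email is sent to the spam folder and the user misses it.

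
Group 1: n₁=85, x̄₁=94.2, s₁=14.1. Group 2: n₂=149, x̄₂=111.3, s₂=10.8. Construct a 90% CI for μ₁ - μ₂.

Difference = -17.1. SE = √(14.1²/85 + 10.8²/149) = 1.767. CI = (-20.01, -14.19)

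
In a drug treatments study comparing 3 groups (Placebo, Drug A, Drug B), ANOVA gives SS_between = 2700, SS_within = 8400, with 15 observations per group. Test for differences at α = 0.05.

df_between = 2, df_within = 42. F = MS_between/MS_within = 1350.0/200.0 = 6.75. F_crit ≈ 3.22. Reject H₀. At least one mean differs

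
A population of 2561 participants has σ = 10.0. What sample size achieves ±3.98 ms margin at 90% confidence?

Without FPC: n₀ = (1.645×10.0/3.98)² = 17.083. With FPC: n = n₀N/(n₀+N-1) = 17.0 → n = 17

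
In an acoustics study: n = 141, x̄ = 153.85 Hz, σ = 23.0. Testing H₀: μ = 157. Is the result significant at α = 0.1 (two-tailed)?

z = (153.85 - 157)/(23.0/√141) = -1.626. Since |z| ≤ 1.645, not significant at α = 0.1.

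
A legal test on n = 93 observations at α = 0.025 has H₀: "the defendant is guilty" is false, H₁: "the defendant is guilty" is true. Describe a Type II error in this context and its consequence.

Type II error: failing to reject H₀ when it is false — concluding that the defendant is guilty is not supported when in fact it is. Consequence: acquitting a guilty person.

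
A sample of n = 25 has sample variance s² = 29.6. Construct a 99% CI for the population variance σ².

df = 24. χ²_{0.005} = 45.559, χ²_{0.995} = 9.886. CI for σ² = ((n-1)s²/χ²_{α/2}, (n-1)s²/χ²_{1-α/2}) = (24·29.6/45.559, 24·29.6/9.886) = (15.59, 71.86)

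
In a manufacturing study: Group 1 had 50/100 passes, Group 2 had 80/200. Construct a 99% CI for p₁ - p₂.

p̂₁ = 0.5, p̂₂ = 0.4. Difference = 0.1. CI = (-0.057, 0.257)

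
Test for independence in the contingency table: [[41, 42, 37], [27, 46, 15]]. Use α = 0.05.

χ² = 7.629. df = 2, critical = 5.991. Reject H₀. Variables are dependent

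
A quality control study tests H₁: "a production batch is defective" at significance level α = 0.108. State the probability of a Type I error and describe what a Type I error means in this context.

P(Type I error) = α = 0.108. A Type I error is rejecting H₀ when H₀ is actually true (false positive) — here, concluding that a production batch is defective when in fact this is not the case. Consequence: scrapping a good batch — wasted material and cost for no reason.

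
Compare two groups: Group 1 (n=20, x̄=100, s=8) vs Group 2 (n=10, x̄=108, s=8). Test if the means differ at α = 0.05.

Pooled sp = 8.0. t = -2.582, df = 28. Critical t = ±2.048. Reject H₀.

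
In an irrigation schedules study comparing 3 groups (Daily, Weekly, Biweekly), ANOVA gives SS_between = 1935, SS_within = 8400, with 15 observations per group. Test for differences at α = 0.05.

df_between = 2, df_within = 42. F = MS_between/MS_within = 967.5/200.0 = 4.838. F_crit ≈ 3.22. Reject H₀. At least one mean differs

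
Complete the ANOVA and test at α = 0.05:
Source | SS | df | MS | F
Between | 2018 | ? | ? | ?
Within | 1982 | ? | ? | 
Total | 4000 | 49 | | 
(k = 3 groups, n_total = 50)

df_between = 2, df_within = 47. MS_between = 1009.0, MS_within = 42.17. F = 23.927, F_crit ≈ 3.195. Reject H₀.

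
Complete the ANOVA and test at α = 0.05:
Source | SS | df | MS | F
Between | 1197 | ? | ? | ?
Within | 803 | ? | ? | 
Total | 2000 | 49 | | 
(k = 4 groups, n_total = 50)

df_between = 3, df_within = 46. MS_between = 399.0, MS_within = 17.46. F = 22.857, F_crit ≈ 2.807. Reject H₀.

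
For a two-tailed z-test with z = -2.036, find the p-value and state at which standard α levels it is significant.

p = 2·P(Z > |-2.036|) = 2·(1 - Φ(2.036)) ≈ 0.0418. Significant at α = 0.1; Significant at α = 0.05.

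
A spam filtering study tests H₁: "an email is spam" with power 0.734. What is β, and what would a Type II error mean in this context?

β = 1 - power = 1 - 0.734 = 0.266. A Type II error is failing to reject H₀ when H₀ is false (false negative) — here, failing to conclude that an email is spam when in fact it is true. Consequence: a spam email lands in the inbox.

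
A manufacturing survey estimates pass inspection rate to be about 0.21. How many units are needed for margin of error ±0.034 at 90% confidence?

n = z²p(1-p)/E² = 1.645²×0.21×0.79/0.034² = 388.3 → n = 389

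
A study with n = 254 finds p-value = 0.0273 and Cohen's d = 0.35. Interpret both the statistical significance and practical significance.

Statistically significant (p = 0.0273 < 0.05). Cohen's d = 0.35 indicates a small effect size. Both statistical and practical significance should be considered.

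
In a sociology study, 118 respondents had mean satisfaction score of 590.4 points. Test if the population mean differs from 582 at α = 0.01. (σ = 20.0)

z = (x̄ - μ₀)/(σ/√n) = (590.4 - 582)/(20.0/√118) = 4.562. Critical value: ±2.576. Since |4.562| > 2.576, Reject H₀.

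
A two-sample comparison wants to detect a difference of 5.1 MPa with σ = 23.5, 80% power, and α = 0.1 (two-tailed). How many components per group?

n per group = 2(z_α/2 + z_β)²σ²/d² = 2×(1.645 + 0.84)²×23.5²/5.1² = 262.2 → n = 263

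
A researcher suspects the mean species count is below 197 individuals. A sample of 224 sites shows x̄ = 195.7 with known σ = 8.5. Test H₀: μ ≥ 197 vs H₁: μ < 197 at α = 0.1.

z = -2.289. Critical value: -1.28. Reject H₀.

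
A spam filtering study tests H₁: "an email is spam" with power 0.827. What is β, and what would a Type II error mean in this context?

β = 1 - power = 1 - 0.827 = 0.173. A Type II error is failing to reject H₀ when H₀ is false (false negative) — here, failing to conclude that an email is spam when in fact it is true. Consequence: a spam email lands in the inbox.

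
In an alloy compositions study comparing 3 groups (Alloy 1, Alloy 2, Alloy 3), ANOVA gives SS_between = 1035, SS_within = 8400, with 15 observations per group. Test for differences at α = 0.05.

df_between = 2, df_within = 42. F = MS_between/MS_within = 517.5/200.0 = 2.587. F_crit ≈ 3.22. Fail to reject H₀.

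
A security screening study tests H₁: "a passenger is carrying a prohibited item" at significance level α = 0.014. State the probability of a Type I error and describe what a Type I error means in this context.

P(Type I error) = α = 0.014. A Type I error is rejecting H₀ when H₀ is actually true (false positive) — here, concluding that a passenger is carrying a prohibited item when in fact this is not the case. Consequence: detaining an innocent passenger — delay and inconvenience.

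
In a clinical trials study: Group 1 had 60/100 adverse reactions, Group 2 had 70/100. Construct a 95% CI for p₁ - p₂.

p̂₁ = 0.6, p̂₂ = 0.7. Difference = -0.1. CI = (-0.231, 0.031)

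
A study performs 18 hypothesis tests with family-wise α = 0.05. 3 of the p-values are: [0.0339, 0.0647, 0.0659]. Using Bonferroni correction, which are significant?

Bonferroni α = 0.05/18 = 0.00278. None of the given p-values are significant.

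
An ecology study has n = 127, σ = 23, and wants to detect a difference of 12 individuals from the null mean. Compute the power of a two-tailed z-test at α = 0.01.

SE = σ/√n = 23/√127 = 2.041. Non-centrality λ = d/SE = 12/2.041 = 5.88. Power ≈ Φ(λ - z_{α/2}) = Φ(5.88 - 2.576) = Φ(3.304) = 1.0.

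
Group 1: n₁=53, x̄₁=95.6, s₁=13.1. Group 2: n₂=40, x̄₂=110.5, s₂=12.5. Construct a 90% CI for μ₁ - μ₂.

Difference = -14.9. SE = √(13.1²/53 + 12.5²/40) = 2.673. CI = (-19.3, -10.5)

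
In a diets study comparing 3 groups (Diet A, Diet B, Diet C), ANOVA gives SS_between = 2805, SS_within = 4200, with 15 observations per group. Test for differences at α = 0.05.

df_between = 2, df_within = 42. F = MS_between/MS_within = 1402.5/100.0 = 14.025. F_crit ≈ 3.22. Reject H₀. At least one mean differs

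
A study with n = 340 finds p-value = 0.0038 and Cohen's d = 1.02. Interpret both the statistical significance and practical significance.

Statistically significant (p = 0.0038 < 0.05). Cohen's d = 1.02 indicates a large effect size. Both statistical and practical significance should be considered.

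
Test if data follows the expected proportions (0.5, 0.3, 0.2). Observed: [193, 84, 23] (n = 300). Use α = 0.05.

Expected: [150.0, 90.0, 60.0]. χ² = 35.543. df = 2, critical = 5.991. Reject H₀.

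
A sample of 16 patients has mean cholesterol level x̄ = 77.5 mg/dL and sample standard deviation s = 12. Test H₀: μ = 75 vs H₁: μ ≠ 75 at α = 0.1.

t = (x̄ - μ₀)/(s/√n) = (77.5 - 75)/(12/√16) = 0.833. df = 15, critical t = ±1.753. Fail to reject H₀.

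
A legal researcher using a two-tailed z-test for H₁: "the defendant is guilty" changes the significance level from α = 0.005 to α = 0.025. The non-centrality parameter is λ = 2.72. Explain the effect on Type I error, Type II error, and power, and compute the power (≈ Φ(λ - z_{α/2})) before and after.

Increasing α from 0.005 to 0.025:
• Type I error rate increases (α is the Type I rate by definition).
• Critical value moves from z_{α/2} = 2.807 to 2.241, so power = Φ(λ - z_{α/2}) goes from Φ(2.72 - 2.807) = 0.465 to Φ(2.72 - 2.241) = 0.684.
• Type II error rate β = 1 - power therefore decreases (0.535 → 0.316).
Appropriate when false negatives are costly — here, acquitting a guilty person.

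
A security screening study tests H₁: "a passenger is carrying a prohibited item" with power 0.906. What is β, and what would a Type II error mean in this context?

β = 1 - power = 1 - 0.906 = 0.094. A Type II error is failing to reject H₀ when H₀ is false (false negative) — here, failing to conclude that a passenger is carrying a prohibited item when in fact it is true. Consequence: letting a prohibited item through — security breach.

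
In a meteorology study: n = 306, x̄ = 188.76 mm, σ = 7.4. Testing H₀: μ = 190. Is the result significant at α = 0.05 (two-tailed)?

z = (188.76 - 190)/(7.4/√306) = -2.931. Since |z| > 1.96, significant at α = 0.05.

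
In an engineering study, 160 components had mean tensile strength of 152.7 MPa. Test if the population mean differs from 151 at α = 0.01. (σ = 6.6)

z = (x̄ - μ₀)/(σ/√n) = (152.7 - 151)/(6.6/√160) = 3.258. Critical value: ±2.576. Since |3.258| > 2.576, Reject H₀.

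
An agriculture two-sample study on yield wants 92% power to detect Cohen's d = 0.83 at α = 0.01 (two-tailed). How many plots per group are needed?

z_{α/2} = 2.576, z_β = Φ⁻¹(0.92) = 1.405. For large effect (d = 0.83): n per group = 2(z_{α/2} + z_β)²/d² = 2(2.576 + 1.405)²/0.83² = 46.01 → 47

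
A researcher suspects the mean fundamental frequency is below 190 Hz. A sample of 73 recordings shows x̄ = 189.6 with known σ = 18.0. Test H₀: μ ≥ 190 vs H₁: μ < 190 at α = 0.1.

z = -0.19. Critical value: -1.28. Fail to reject H₀.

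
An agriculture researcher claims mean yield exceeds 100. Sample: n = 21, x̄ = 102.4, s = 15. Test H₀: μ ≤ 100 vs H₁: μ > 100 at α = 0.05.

t = (102.4 - 100)/(15/√21) = 0.733, df = 20. Critical t = 1.725. Fail to reject H₀.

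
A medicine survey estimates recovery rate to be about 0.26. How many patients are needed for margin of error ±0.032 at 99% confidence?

n = z²p(1-p)/E² = 2.576²×0.26×0.74/0.032² = 1246.8 → n = 1247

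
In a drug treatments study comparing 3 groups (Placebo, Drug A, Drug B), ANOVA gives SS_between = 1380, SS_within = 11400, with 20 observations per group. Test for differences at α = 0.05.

df_between = 2, df_within = 57. F = MS_between/MS_within = 690.0/200.0 = 3.45. F_crit ≈ 3.159. Reject H₀. At least one mean differs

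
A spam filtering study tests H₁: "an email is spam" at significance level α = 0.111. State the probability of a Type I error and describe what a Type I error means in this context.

P(Type I error) = α = 0.111. A Type I error is rejecting H₀ when H₀ is actually true (false positive) — here, concluding that an email is spam when in fact this is not the case. Consequence: a legitimate email is sent to the spam folder and the user misses it.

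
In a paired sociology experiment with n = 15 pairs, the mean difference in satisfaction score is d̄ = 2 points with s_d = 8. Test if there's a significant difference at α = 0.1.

t = d̄/(s_d/√n) = 2/(8/√15) = 0.968. df = 14, critical t = ±1.761. Fail to reject H₀.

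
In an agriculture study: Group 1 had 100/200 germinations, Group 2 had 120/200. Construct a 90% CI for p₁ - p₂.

p̂₁ = 0.5, p̂₂ = 0.6. Difference = -0.1. CI = (-0.181, -0.019)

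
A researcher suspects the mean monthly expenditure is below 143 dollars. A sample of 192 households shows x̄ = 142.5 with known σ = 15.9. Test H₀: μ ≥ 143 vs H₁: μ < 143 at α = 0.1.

z = -0.436. Critical value: -1.28. Fail to reject H₀.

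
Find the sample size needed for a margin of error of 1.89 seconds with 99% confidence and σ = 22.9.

n = (z*σ/E)² = (2.576×22.9/1.89)² = 974.2 → n = 975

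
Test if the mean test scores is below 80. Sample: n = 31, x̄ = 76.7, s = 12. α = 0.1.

t = (76.7 - 80)/(12/√31) = -1.531, df = 30. Critical t = -1.31. Reject H₀.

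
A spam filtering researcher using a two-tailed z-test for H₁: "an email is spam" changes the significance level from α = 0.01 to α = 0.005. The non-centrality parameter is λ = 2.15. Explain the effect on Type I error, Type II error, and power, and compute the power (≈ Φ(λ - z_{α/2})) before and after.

Decreasing α from 0.01 to 0.005:
• Type I error rate decreases (α is the Type I rate by definition).
• Critical value moves from z_{α/2} = 2.576 to 2.807, so power = Φ(λ - z_{α/2}) goes from Φ(2.15 - 2.576) = 0.335 to Φ(2.15 - 2.807) = 0.256.
• Type II error rate β = 1 - power therefore increases (0.665 → 0.744).
Appropriate when false positives are costly — here, a legitimate email is sent to the spam folder and the user misses it.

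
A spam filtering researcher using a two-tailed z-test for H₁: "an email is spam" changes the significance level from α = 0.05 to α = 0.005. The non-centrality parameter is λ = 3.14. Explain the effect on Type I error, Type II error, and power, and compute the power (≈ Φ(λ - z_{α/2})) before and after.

Decreasing α from 0.05 to 0.005:
• Type I error rate decreases (α is the Type I rate by definition).
• Critical value moves from z_{α/2} = 1.96 to 2.807, so power = Φ(λ - z_{α/2}) goes from Φ(3.14 - 1.96) = 0.881 to Φ(3.14 - 2.807) = 0.63.
• Type II error rate β = 1 - power therefore increases (0.119 → 0.37).
Appropriate when false positives are costly — here, a legitimate email is sent to the spam folder and the user misses it.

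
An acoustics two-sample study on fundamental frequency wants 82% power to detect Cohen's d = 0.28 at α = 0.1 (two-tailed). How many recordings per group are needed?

z_{α/2} = 1.645, z_β = Φ⁻¹(0.82) = 0.915. For small effect (d = 0.28): n per group = 2(z_{α/2} + z_β)²/d² = 2(1.645 + 0.915)²/0.28² = 167.2 → 168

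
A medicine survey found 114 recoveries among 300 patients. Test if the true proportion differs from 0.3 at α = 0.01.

p̂ = 0.38, p₀ = 0.3. z = (p̂ - p₀)/√(p₀(1-p₀)/n) = 3.024. Critical: ±2.576. Reject H₀.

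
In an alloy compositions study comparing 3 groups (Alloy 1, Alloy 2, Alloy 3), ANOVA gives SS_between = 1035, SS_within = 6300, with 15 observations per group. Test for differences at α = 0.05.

df_between = 2, df_within = 42. F = MS_between/MS_within = 517.5/150.0 = 3.45. F_crit ≈ 3.22. Reject H₀. At least one mean differs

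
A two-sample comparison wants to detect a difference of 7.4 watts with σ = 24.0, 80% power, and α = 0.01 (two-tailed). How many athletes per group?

n per group = 2(z_α/2 + z_β)²σ²/d² = 2×(2.576 + 0.84)²×24.0²/7.4² = 245.5 → n = 246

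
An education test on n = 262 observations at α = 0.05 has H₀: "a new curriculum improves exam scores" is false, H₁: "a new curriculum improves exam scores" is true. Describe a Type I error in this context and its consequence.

Type I error: rejecting H₀ when it is true — concluding that a new curriculum improves exam scores when in fact it is not. Consequence: adopting a curriculum that gives no real benefit — disruption for nothing.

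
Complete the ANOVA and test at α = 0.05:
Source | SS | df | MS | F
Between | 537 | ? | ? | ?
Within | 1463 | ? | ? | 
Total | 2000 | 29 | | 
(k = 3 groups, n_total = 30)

df_between = 2, df_within = 27. MS_between = 268.5, MS_within = 54.19. F = 4.955, F_crit ≈ 3.354. Reject H₀.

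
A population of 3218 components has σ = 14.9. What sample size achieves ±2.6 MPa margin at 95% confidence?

Without FPC: n₀ = (1.96×14.9/2.6)² = 126.165. With FPC: n = n₀N/(n₀+N-1) = 121.4 → n = 122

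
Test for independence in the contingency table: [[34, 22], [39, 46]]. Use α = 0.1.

χ² = 2.974. df = 1, critical = 2.706. Reject H₀. Variables are dependent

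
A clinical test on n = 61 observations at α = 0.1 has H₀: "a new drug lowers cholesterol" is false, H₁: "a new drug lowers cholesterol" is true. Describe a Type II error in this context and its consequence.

Type II error: failing to reject H₀ when it is false — concluding that a new drug lowers cholesterol is not supported when in fact it is. Consequence: shelving an effective drug — patients miss out on a treatment that would have helped.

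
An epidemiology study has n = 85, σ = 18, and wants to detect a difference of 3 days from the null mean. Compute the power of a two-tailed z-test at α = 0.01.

SE = σ/√n = 18/√85 = 1.952. Non-centrality λ = d/SE = 3/1.952 = 1.537. Power ≈ Φ(λ - z_{α/2}) = Φ(1.537 - 2.576) = Φ(-1.039) = 0.149.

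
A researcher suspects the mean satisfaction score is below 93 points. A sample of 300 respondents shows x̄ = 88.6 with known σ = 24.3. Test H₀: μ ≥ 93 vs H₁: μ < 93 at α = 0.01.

z = -3.136. Critical value: -2.33. Reject H₀.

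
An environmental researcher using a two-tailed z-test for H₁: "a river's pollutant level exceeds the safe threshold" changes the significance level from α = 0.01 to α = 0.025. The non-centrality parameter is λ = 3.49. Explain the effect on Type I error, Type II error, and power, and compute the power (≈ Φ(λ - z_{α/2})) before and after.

Increasing α from 0.01 to 0.025:
• Type I error rate increases (α is the Type I rate by definition).
• Critical value moves from z_{α/2} = 2.576 to 2.241, so power = Φ(λ - z_{α/2}) goes from Φ(3.49 - 2.576) = 0.82 to Φ(3.49 - 2.241) = 0.894.
• Type II error rate β = 1 - power therefore decreases (0.18 → 0.106).
Appropriate when false negatives are costly — here, allowing unsafe pollution to continue.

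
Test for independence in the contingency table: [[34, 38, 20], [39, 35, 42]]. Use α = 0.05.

χ² = 5.577. df = 2, critical = 5.991. Fail to reject H₀. No evidence of dependence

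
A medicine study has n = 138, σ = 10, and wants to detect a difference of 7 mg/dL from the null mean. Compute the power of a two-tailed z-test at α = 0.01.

SE = σ/√n = 10/√138 = 0.851. Non-centrality λ = d/SE = 7/0.851 = 8.223. Power ≈ Φ(λ - z_{α/2}) = Φ(8.223 - 2.576) = Φ(5.647) = 1.0.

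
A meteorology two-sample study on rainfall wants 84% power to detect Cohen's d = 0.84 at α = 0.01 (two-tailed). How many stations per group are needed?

z_{α/2} = 2.576, z_β = Φ⁻¹(0.84) = 0.994. For large effect (d = 0.84): n per group = 2(z_{α/2} + z_β)²/d² = 2(2.576 + 0.994)²/0.84² = 36.1 → 37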